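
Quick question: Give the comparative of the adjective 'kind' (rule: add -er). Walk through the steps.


Apply comparative formation (add -er): 'kind' -> 'kinder'.

kinder


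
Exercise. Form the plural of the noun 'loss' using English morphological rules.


Apply rule: Add -es (sibilant/fricative ending). 'loss' becomes 'losses'.

losses


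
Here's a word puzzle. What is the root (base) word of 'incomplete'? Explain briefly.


Remove prefix 'in' from 'incomplete' to get root 'complete'.

complete


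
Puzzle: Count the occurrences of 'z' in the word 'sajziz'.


Letter 'z' in 'sajziz': found at position(s) 4, 6 = 2 occurrence(s).

2


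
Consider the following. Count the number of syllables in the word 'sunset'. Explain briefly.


Break 'sunset' into syllables: sun-set -> sun | set = 2 syllables

2 syllables


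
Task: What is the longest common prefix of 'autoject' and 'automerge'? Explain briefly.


Compare from the start: 4 characters match: 'auto'. Mismatch at position 5: 'j' vs 'm'.

auto


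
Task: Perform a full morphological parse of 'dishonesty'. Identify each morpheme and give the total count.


Step 1: Identify prefix: 'dis' (meaning: not/apart)
Step 2: Identify root: 'honest'
Step 3: Identify suffix(es): 'y'
Decomposition: dis- (prefix: not/apart) + honest (root) + -y (suffix: quality)
Total morphemes: 3

3 morphemes (dis- (prefix: not/apart) + honest (root) + -y (suffix: quality))


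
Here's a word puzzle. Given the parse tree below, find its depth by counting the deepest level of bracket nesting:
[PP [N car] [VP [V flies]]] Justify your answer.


Count bracket nesting levels:
'[' at pos 0: depth = 1
'[' at pos 4: depth = 2
'[' at pos 12: depth = 2
'[' at pos 16: depth = 3
Maximum depth reached: 3

3


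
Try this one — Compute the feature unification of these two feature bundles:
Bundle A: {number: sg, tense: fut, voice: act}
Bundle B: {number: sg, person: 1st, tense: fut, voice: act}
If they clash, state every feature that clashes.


Compare features:
number: A=sg vs B=sg -> unified: sg
person: A=_ vs B=1st -> unified: 1st
tense: A=fut vs B=fut -> unified: fut
voice: A=act vs B=act -> unified: act
No clashes found.

Unified: {number: sg, person: 1st, tense: fut, voice: act}


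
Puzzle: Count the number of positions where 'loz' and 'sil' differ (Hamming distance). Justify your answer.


Alignment:
Position 1: 'l' vs 's' = DIFFER
Position 2: 'o' vs 'i' = DIFFER
Position 3: 'z' vs 'l' = DIFFER
Total differences: 3

3


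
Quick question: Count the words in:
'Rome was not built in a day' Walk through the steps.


Split into words: Rome | was | not | built | in | a | day = 7 words.

7


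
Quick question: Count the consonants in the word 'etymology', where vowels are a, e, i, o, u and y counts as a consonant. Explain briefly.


Consonants in 'etymology': t, y, m, l, g, y = 6 consonants.

6


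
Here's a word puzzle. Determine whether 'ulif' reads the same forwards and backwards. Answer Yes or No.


Forward: 'ulif'
Reversed: 'filu'
They differ.

No


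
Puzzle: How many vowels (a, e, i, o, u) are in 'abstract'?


Vowels in 'abstract': a, a = 2 vowels.

2


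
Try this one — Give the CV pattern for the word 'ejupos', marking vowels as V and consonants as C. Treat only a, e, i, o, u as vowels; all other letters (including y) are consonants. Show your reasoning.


Letter mapping: e = V, j = C, u = V, p = C, o = V, s = C.

VCVCVC


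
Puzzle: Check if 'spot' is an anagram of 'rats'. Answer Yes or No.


Sorted letters of 'spot': 'opst'
Sorted letters of 'rats': 'arst'
They do not match.

No


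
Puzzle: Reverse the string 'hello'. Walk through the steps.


Reverse 'hello' character by character: 'olleh'.

olleh


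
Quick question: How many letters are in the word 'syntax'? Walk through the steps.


Spell out 'syntax' and number each letter: s(1), y(2), n(3), t(4), a(5), x(6). Total: 6 letters.

6


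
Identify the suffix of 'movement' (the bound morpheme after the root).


The word 'movement' = 'move' (root) + '-ment' (suffix). The suffix is '-ment'.

ment


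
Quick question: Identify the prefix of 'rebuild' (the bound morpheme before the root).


The word 'rebuild' = 're' (prefix) + 'build' (root). The prefix is 're'.

re


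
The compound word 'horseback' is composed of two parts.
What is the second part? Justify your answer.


Split 'horseback' into 'horse' + 'back'. The second part is 'back'.

back


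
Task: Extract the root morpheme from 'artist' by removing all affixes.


Remove suffix '-ist' from 'artist' to get root 'art'.

art


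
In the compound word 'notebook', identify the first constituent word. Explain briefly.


Split 'notebook' into 'note' + 'book'. The first part is 'note'.

note


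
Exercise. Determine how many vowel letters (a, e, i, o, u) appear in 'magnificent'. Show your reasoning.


Vowels in 'magnificent': a, i, i, e = 4 vowels.

4


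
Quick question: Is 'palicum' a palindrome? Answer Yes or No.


Forward: 'palicum'
Reversed: 'mucilap'
They differ.

No


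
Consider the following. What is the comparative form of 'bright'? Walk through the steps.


Apply comparative formation (add -er): 'bright' -> 'brighter'.

brighter


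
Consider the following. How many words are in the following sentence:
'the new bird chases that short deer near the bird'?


Split into words: the | new | bird | chases | that | short | deer | near | the | bird = 10 words.

10


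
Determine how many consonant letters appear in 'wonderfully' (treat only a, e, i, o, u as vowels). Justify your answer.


Consonants in 'wonderfully': w, n, d, r, f, l, l, y = 8 consonants.

8


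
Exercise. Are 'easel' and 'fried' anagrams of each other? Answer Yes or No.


Sorted letters of 'easel': 'aeels'
Sorted letters of 'fried': 'defir'
They do not match.

No


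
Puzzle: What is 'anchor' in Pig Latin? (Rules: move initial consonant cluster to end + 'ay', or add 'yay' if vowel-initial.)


'anchor' starts with a vowel, so add 'yay': 'anchoryay'.

anchoryay


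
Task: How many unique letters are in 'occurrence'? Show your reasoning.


Unique letters in 'occurrence': {c, e, n, o, r, u} = 6 distinct letters.

6


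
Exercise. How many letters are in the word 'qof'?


Spell out 'qof' and number each letter: q(1), o(2), f(3). Total: 3 letters.

3


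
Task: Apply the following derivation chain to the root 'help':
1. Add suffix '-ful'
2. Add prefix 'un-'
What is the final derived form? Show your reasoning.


Step 1: Add suffix '-ful' to 'help' = 'helpful'
Step 2: Add prefix 'un-' to 'helpful' = 'unhelpful'

unhelpful


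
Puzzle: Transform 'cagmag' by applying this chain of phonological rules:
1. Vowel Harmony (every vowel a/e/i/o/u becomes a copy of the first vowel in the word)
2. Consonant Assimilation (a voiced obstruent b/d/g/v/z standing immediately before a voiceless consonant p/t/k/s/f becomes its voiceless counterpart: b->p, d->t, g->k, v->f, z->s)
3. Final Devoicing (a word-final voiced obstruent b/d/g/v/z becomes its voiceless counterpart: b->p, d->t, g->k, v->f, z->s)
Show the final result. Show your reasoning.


Starting form: 'cagmag'
Rule 1: Vowel Harmony: all vowels already match. No change.
Rule 2: Consonant Assimilation: no voiced obstruent (b/d/g/v/z) stands immediately before a voiceless consonant (p/t/k/s/f). No change.
Rule 3: Final Devoicing: word-final voiced obstruent 'g' becomes voiceless 'k'. 'cagmag' -> 'cagmak'
Final form: 'cagmak'

cagmak


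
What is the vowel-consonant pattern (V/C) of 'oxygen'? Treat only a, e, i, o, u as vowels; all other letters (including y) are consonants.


Letter mapping: o = V, x = C, y = C, g = C, e = V, n = C.

VCCCVC


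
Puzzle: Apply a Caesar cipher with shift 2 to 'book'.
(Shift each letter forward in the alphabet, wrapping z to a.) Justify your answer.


Shift each letter by 2: b -> d, o -> q, o -> q, k -> m. Result: 'dqqm'.

dqqm


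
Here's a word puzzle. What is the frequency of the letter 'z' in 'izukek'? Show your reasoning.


Letter 'z' in 'izukek': found at position(s) 2 = 1 occurrence(s).

1


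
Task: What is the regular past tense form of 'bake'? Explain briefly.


Apply rule: Add -d (word ends in -e). 'bake' becomes 'baked'.

baked


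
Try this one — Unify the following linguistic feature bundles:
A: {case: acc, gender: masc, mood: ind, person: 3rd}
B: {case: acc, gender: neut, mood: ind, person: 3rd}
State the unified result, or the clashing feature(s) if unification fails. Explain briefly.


Compare features:
case: A=acc vs B=acc -> unified: acc
gender: A=masc vs B=neut -> CLASH
mood: A=ind vs B=ind -> unified: ind
person: A=3rd vs B=3rd -> unified: 3rd
Clash detected on feature 'gender' (masc vs neut); unification fails.

CLASH on 'gender' (masc vs neut)


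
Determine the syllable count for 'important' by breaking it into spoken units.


Break 'important' into syllables: im-por-tant -> im | por | tant = 3 syllables

3 syllables


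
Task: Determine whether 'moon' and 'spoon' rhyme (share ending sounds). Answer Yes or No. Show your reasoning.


Rime (stressed vowel + following sounds) of 'moon': -oon = /uːn/
Rime of 'spoon': -oon = /uːn/
/uːn/ and /uːn/ are the same ending sound, so the words rhyme.

Yes


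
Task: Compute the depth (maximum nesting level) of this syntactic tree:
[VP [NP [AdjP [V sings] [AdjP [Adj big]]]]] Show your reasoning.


Count bracket nesting levels:
'[' at pos 0: depth = 1
'[' at pos 4: depth = 2
'[' at pos 8: depth = 3
'[' at pos 14: depth = 4
'[' at pos 24: depth = 4
'[' at pos 30: depth = 5
Maximum depth reached: 5

5


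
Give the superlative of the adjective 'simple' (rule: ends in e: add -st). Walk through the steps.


Apply superlative formation (ends in e: add -st): 'simple' -> 'simplest'.

simplest


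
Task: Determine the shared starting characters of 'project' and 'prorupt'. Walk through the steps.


Compare from the start: 3 characters match: 'pro'. Mismatch at position 4: 'j' vs 'r'.

pro


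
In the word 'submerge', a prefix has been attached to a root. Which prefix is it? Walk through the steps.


The word 'submerge' = 'sub' (prefix) + 'merge' (root). The prefix is 'sub'.

sub


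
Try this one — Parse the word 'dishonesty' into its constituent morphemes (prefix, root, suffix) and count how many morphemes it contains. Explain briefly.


Step 1: Identify prefix: 'dis' (meaning: not/apart)
Step 2: Identify root: 'honest'
Step 3: Identify suffix(es): 'y'
Decomposition: dis- (prefix: not/apart) + honest (root) + -y (suffix: quality)
Total morphemes: 3

3 morphemes (dis- (prefix: not/apart) + honest (root) + -y (suffix: quality))


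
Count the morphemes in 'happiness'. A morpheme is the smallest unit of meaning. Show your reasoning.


Decomposition: happy (root) + -ness (suffix) = 2 morpheme(s)

2 morphemes


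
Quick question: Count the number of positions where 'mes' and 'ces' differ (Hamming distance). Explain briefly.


Alignment:
Position 1: 'm' vs 'c' = DIFFER
Position 2: 'e' vs 'e' = match
Position 3: 's' vs 's' = match
Total differences: 1

1


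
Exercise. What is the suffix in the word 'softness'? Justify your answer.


The word 'softness' = 'soft' (root) + '-ness' (suffix). The suffix is '-ness'.

ness


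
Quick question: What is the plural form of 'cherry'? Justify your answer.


Apply rule: Change -y to -ies (consonant + y). 'cherry' becomes 'cherries'.

cherries


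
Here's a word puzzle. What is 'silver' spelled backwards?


Reverse 'silver' character by character: 'revlis'.

revlis


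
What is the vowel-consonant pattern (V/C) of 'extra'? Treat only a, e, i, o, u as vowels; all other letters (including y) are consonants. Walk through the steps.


Letter mapping: e = V, x = C, t = C, r = C, a = V.

VCCCV


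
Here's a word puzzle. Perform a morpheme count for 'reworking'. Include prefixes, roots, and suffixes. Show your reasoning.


Decomposition: re- (prefix) + work (root) + -ing (suffix) = 3 morpheme(s)

3 morphemes


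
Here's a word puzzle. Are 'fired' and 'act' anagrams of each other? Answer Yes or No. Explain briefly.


Sorted letters of 'fired': 'defir'
Sorted letters of 'act': 'act'
They do not match.

No


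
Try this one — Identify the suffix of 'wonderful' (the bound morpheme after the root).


The word 'wonderful' = 'wonder' (root) + '-ful' (suffix). The suffix is '-ful'.

ful


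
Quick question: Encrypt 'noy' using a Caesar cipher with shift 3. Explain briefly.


Shift each letter by 3: n -> q, o -> r, y -> b. Result: 'qrb'.

qrb


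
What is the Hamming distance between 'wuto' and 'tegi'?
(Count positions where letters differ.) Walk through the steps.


Alignment:
Position 1: 'w' vs 't' = DIFFER
Position 2: 'u' vs 'e' = DIFFER
Position 3: 't' vs 'g' = DIFFER
Position 4: 'o' vs 'i' = DIFFER
Total differences: 4

4


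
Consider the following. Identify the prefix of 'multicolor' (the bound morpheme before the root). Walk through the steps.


The word 'multicolor' = 'multi' (prefix) + 'color' (root). The prefix is 'multi'.

multi


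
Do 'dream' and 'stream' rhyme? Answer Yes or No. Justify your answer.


Rime (stressed vowel + following sounds) of 'dream': -eam = /iːm/
Rime of 'stream': -eam = /iːm/
/iːm/ and /iːm/ are the same ending sound, so the words rhyme.

Yes


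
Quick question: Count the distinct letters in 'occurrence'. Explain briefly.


Unique letters in 'occurrence': {c, e, n, o, r, u} = 6 distinct letters.

6


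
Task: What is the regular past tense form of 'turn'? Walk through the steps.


Apply rule: Add -ed. 'turn' becomes 'turned'.

turned


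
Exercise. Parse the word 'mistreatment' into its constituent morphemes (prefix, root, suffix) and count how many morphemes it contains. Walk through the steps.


Step 1: Identify prefix: 'mis' (meaning: wrongly)
Step 2: Identify root: 'treat'
Step 3: Identify suffix(es): 'ment'
Decomposition: mis- (prefix: wrongly) + treat (root) + -ment (suffix: action/result)
Total morphemes: 3

3 morphemes (mis- (prefix: wrongly) + treat (root) + -ment (suffix: action/result))


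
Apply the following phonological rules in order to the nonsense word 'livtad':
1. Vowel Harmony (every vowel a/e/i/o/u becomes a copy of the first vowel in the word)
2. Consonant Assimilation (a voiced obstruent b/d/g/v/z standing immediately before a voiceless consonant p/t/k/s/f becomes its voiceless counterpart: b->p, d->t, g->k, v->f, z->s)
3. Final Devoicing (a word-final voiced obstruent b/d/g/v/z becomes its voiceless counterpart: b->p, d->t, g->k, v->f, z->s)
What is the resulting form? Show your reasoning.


Starting form: 'livtad'
Rule 1: Vowel Harmony: all vowels become 'i' (matching first vowel). 'livtad' -> 'livtid'
Rule 2: Consonant Assimilation: voiced obstruent before voiceless consonant becomes voiceless ('vt' -> 'ft'). 'livtid' -> 'liftid'
Rule 3: Final Devoicing: word-final voiced obstruent 'd' becomes voiceless 't'. 'liftid' -> 'liftit'
Final form: 'liftit'

liftit


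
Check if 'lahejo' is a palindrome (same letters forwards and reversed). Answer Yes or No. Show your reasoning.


Forward: 'lahejo'
Reversed: 'ojehal'
They differ.

No


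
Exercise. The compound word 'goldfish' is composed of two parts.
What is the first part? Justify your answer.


Split 'goldfish' into 'gold' + 'fish'. The first part is 'gold'.

gold


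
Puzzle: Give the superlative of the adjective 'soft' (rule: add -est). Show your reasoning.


Apply superlative formation (add -est): 'soft' -> 'softest'.

softest


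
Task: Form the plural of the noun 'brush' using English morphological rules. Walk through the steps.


Apply rule: Add -es (sibilant/fricative ending). 'brush' becomes 'brushes'.

brushes


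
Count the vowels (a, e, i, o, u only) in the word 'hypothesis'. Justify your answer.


Vowels in 'hypothesis': o, e, i = 3 vowels.

3


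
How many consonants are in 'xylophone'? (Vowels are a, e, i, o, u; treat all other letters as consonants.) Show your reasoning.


Consonants in 'xylophone': x, y, l, p, h, n = 6 consonants.

6


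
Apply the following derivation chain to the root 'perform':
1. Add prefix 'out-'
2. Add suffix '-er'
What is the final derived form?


Step 1: Add prefix 'out-' to 'perform' = 'outperform'
Step 2: Add suffix '-er' to 'outperform' = 'outperformer'

outperformer


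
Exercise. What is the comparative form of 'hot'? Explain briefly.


Apply comparative formation (double final consonant, add -er): 'hot' -> 'hotter'.

hotter


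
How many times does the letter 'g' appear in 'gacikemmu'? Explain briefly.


Letter 'g' in 'gacikemmu': found at position(s) 1 = 1 occurrence(s).

1


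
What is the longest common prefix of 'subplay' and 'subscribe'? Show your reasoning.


Compare from the start: 3 characters match: 'sub'. Mismatch at position 4: 'p' vs 's'.

sub


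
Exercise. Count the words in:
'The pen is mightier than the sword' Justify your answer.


Split into words: The | pen | is | mightier | than | the | sword = 7 words.

7


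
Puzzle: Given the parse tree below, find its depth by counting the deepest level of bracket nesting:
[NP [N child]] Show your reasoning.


Count bracket nesting levels:
'[' at pos 0: depth = 1
'[' at pos 4: depth = 2
Maximum depth reached: 2

2


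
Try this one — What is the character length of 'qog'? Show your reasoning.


Spell out 'qog' and number each letter: q(1), o(2), g(3). Total: 3 letters.

3


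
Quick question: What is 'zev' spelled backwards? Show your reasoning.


Reverse 'zev' character by character: 'vez'.

vez


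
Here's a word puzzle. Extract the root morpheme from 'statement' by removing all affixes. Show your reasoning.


Remove suffix '-ment' from 'statement' to get root 'state'.

state


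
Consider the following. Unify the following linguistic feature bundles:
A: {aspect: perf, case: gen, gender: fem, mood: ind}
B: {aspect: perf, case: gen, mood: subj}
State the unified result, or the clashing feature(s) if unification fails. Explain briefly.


Compare features:
aspect: A=perf vs B=perf -> unified: perf
case: A=gen vs B=gen -> unified: gen
gender: A=fem vs B=_ -> unified: fem
mood: A=ind vs B=subj -> CLASH
Clash detected on feature 'mood' (ind vs subj); unification fails.

CLASH on 'mood' (ind vs subj)


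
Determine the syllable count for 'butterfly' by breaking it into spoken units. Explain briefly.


Break 'butterfly' into syllables: but-ter-fly -> but | ter | fly = 3 syllables

3 syllables


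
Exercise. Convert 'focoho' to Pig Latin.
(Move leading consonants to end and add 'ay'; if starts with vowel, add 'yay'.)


'focoho': move consonant cluster 'f' to end and add 'ay': 'ocohofay'.

ocohofay


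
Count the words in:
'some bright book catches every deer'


Split into words: some | bright | book | catches | every | deer = 6 words.

6


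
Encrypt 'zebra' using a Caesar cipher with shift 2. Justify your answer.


Shift each letter by 2: z -> b, e -> g, b -> d, r -> t, a -> c. Result: 'bgdtc'.

bgdtc


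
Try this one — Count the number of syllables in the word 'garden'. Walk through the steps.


Break 'garden' into syllables: gar-den -> gar | den = 2 syllables

2 syllables


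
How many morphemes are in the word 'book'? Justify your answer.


Decomposition: book (free morpheme) = 1 morpheme(s)

1 morphemes


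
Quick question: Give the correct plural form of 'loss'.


Apply rule: Add -es (sibilant/fricative ending). 'loss' becomes 'losses'.

losses


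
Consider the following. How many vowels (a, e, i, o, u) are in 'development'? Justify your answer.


Vowels in 'development': e, e, o, e = 4 vowels.

4


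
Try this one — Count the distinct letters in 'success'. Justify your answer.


Unique letters in 'success': {c, e, s, u} = 4 distinct letters.

4


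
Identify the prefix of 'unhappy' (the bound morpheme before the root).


The word 'unhappy' = 'un' (prefix) + 'happy' (root). The prefix is 'un'.

un


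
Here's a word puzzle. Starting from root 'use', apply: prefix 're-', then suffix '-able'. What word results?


Step 1: Add prefix 're-' to 'use' = 'reuse'
Step 2: Add suffix '-able' to 'reuse' = 'reusable'

reusable


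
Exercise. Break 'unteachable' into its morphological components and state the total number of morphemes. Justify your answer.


Step 1: Identify prefix: 'un' (meaning: not/reverse)
Step 2: Identify root: 'teach'
Step 3: Identify suffix(es): 'able'
Decomposition: un- (prefix: not/reverse) + teach (root) + -able (suffix: capable of)
Total morphemes: 3

3 morphemes (un- (prefix: not/reverse) + teach (root) + -able (suffix: capable of))


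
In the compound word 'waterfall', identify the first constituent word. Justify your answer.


Split 'waterfall' into 'water' + 'fall'. The first part is 'water'.

water


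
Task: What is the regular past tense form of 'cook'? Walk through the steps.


Apply rule: Add -ed. 'cook' becomes 'cooked'.

cooked


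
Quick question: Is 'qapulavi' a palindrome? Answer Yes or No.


Forward: 'qapulavi'
Reversed: 'ivalupaq'
They differ.

No


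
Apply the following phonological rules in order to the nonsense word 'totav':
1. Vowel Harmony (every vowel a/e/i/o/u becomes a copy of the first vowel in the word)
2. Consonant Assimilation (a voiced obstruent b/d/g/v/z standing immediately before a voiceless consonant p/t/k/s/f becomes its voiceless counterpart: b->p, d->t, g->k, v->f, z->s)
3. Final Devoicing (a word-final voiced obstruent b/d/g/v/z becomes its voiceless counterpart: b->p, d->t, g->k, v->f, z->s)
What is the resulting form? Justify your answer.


Starting form: 'totav'
Rule 1: Vowel Harmony: all vowels become 'o' (matching first vowel). 'totav' -> 'totov'
Rule 2: Consonant Assimilation: no voiced obstruent (b/d/g/v/z) stands immediately before a voiceless consonant (p/t/k/s/f). No change.
Rule 3: Final Devoicing: word-final voiced obstruent 'v' becomes voiceless 'f'. 'totov' -> 'totof'
Final form: 'totof'

totof


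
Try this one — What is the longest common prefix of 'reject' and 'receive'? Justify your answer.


Compare from the start: 2 characters match: 're'. Mismatch at position 3: 'j' vs 'c'.

re


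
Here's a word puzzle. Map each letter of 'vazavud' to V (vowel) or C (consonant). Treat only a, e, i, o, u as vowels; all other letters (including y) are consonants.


Letter mapping: v = C, a = V, z = C, a = V, v = C, u = V, d = C.

CVCVCVC


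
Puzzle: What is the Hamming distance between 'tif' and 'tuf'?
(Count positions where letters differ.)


Alignment:
Position 1: 't' vs 't' = match
Position 2: 'i' vs 'u' = DIFFER
Position 3: 'f' vs 'f' = match
Total differences: 1

1


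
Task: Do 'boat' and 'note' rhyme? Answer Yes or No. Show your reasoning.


Rime (stressed vowel + following sounds) of 'boat': -oat = /oʊt/
Rime of 'note': -ote = /oʊt/
/oʊt/ and /oʊt/ are the same ending sound, so the words rhyme.

Yes


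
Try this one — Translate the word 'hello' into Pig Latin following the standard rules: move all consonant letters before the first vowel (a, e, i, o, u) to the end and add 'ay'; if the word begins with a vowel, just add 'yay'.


'hello': move consonant cluster 'h' to end and add 'ay': 'ellohay'.

ellohay


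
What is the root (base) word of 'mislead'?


Remove prefix 'mis' from 'mislead' to get root 'lead'.

lead


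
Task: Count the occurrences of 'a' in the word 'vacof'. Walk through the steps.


Letter 'a' in 'vacof': found at position(s) 2 = 1 occurrence(s).

1


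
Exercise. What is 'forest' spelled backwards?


Reverse 'forest' character by character: 'tserof'.

tserof


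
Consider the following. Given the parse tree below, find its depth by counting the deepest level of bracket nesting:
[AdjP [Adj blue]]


Count bracket nesting levels:
'[' at pos 0: depth = 1
'[' at pos 6: depth = 2
Maximum depth reached: 2

2


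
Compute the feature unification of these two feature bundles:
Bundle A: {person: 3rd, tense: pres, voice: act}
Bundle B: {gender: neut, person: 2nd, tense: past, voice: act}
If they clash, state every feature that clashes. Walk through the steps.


Compare features:
gender: A=_ vs B=neut -> unified: neut
person: A=3rd vs B=2nd -> CLASH
tense: A=pres vs B=past -> CLASH
voice: A=act vs B=act -> unified: act
Clashes detected on features 'person' (3rd vs 2nd) and 'tense' (pres vs past); unification fails.

CLASH on 'person' (3rd vs 2nd) and 'tense' (pres vs past)


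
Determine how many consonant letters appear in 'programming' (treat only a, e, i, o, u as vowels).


Consonants in 'programming': p, r, g, r, m, m, n, g = 8 consonants.

8


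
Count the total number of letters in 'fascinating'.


Spell out 'fascinating' and number each letter: f(1), a(2), s(3), c(4), i(5), n(6), a(7), t(8), i(9), n(10), g(11). Total: 11 letters.

11


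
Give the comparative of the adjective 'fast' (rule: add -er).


Apply comparative formation (add -er): 'fast' -> 'faster'.

faster


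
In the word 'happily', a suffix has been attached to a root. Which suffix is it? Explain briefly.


The word 'happily' = 'happy' (root) + '-ly' (suffix). The suffix is '-ly'.

ly


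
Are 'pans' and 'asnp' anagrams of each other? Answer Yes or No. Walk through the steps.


Sorted letters of 'pans': 'anps'
Sorted letters of 'asnp': 'anps'
They match.

Yes


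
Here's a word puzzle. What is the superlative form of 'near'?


Apply superlative formation (add -est): 'near' -> 'nearest'.

nearest


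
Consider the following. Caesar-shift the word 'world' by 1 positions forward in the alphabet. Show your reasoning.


Shift each letter by 1: w -> x, o -> p, r -> s, l -> m, d -> e. Result: 'xpsme'.

xpsme


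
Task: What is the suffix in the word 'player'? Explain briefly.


The word 'player' = 'play' (root) + '-er' (suffix). The suffix is '-er'.

er


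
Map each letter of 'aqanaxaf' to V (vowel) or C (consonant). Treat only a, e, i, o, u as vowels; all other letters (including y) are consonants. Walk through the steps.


Letter mapping: a = V, q = C, a = V, n = C, a = V, x = C, a = V, f = C.

VCVCVCVC


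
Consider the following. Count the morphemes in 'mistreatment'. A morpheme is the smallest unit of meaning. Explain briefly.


Decomposition: mis- (prefix) + treat (root) + -ment (suffix) = 3 morpheme(s)

3 morphemes


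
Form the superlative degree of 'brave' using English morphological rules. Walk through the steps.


Apply superlative formation (ends in e: add -st): 'brave' -> 'bravest'.

bravest


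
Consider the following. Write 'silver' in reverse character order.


Reverse 'silver' character by character: 'revlis'.

revlis


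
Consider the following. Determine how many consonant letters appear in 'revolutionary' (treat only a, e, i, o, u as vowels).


Consonants in 'revolutionary': r, v, l, t, n, r, y = 7 consonants.

7


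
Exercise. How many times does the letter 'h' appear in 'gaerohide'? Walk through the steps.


Letter 'h' in 'gaerohide': found at position(s) 6 = 1 occurrence(s).

1


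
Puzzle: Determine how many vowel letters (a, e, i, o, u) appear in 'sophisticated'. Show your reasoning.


Vowels in 'sophisticated': o, i, i, a, e = 5 vowels.

5


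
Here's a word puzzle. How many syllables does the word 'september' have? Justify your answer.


Break 'september' into syllables: sep-tem-ber -> sep | tem | ber = 3 syllables

3 syllables


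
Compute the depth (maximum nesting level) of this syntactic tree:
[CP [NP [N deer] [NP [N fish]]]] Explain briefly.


Count bracket nesting levels:
'[' at pos 0: depth = 1
'[' at pos 4: depth = 2
'[' at pos 8: depth = 3
'[' at pos 17: depth = 3
'[' at pos 21: depth = 4
Maximum depth reached: 4

4


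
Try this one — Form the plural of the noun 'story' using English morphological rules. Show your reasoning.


Apply rule: Change -y to -ies (consonant + y). 'story' becomes 'stories'.

stories


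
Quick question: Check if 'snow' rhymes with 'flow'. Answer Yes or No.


Rime (stressed vowel + following sounds) of 'snow': -ow = /oʊ/
Rime of 'flow': -ow = /oʊ/
/oʊ/ and /oʊ/ are the same ending sound, so the words rhyme.

Yes


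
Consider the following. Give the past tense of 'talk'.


Apply rule: Add -ed. 'talk' becomes 'talked'.

talked


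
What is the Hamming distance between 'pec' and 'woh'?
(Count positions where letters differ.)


Alignment:
Position 1: 'p' vs 'w' = DIFFER
Position 2: 'e' vs 'o' = DIFFER
Position 3: 'c' vs 'h' = DIFFER
Total differences: 3

3


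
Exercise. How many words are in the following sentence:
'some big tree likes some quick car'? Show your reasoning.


Split into words: some | big | tree | likes | some | quick | car = 7 words.

7


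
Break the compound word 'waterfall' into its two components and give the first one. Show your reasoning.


Split 'waterfall' into 'water' + 'fall'. The first part is 'water'.

water


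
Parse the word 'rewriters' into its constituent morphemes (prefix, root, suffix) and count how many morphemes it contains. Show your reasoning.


Step 1: Identify prefix: 're' (meaning: again)
Step 2: Identify root: 'write'
Step 3: Identify suffix(es): 'er, s'
Decomposition: re- (prefix: again) + write (root) + -er (suffix: one who) + -s (plural)
Total morphemes: 4

4 morphemes (re- (prefix: again) + write (root) + -er (suffix: one who) + -s (plural))


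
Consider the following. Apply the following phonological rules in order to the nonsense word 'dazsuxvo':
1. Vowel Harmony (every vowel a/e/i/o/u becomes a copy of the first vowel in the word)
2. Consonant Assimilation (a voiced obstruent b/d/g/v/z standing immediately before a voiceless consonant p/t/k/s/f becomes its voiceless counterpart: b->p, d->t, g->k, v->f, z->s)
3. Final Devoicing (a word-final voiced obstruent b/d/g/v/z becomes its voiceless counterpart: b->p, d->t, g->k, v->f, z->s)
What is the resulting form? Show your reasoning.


Starting form: 'dazsuxvo'
Rule 1: Vowel Harmony: all vowels become 'a' (matching first vowel). 'dazsuxvo' -> 'dazsaxva'
Rule 2: Consonant Assimilation: voiced obstruent before voiceless consonant becomes voiceless ('zs' -> 'ss'). 'dazsaxva' -> 'dassaxva'
Rule 3: Final Devoicing: the word ends in the vowel 'a', not a consonant. No change.
Final form: 'dassaxva'

dassaxva


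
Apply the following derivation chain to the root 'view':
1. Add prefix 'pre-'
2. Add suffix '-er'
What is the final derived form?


Step 1: Add prefix 'pre-' to 'view' = 'preview'
Step 2: Add suffix '-er' to 'preview' = 'previewer'

previewer


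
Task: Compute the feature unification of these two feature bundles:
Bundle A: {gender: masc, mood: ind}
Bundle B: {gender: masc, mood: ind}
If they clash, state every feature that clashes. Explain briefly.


Compare features:
gender: A=masc vs B=masc -> unified: masc
mood: A=ind vs B=ind -> unified: ind
No clashes found.

Unified: {gender: masc, mood: ind}


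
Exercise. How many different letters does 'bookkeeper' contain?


Unique letters in 'bookkeeper': {b, e, k, o, p, r} = 6 distinct letters.

6


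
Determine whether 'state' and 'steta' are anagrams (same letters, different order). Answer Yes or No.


Sorted letters of 'state': 'aestt'
Sorted letters of 'steta': 'aestt'
They match.

Yes


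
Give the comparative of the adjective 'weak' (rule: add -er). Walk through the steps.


Apply comparative formation (add -er): 'weak' -> 'weaker'.

weaker


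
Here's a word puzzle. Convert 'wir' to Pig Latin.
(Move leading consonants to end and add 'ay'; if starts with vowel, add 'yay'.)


'wir': move consonant cluster 'w' to end and add 'ay': 'irway'.

irway


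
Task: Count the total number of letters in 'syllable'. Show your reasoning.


Spell out 'syllable' and number each letter: s(1), y(2), l(3), l(4), a(5), b(6), l(7), e(8). Total: 8 letters.

8


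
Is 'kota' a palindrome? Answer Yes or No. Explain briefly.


Forward: 'kota'
Reversed: 'atok'
They differ.

No


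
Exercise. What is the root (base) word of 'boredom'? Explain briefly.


Remove suffix '-dom' from 'boredom' to get root 'bore'.

bore


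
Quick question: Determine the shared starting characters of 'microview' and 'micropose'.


Compare from the start: 5 characters match: 'micro'. Mismatch at position 6: 'v' vs 'p'.

micro


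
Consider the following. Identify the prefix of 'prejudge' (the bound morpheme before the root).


The word 'prejudge' = 'pre' (prefix) + 'judge' (root). The prefix is 'pre'.

pre


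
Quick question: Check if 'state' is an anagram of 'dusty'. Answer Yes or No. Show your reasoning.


Sorted letters of 'state': 'aestt'
Sorted letters of 'dusty': 'dstuy'
They do not match.

No


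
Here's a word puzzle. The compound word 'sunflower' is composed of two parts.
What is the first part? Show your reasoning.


Split 'sunflower' into 'sun' + 'flower'. The first part is 'sun'.

sun


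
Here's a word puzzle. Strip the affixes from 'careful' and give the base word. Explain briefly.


Remove suffix '-ful' from 'careful' to get root 'care'.

care


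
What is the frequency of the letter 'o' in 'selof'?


Letter 'o' in 'selof': found at position(s) 4 = 1 occurrence(s).

1


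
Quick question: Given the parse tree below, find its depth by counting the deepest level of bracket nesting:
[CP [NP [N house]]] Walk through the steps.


Count bracket nesting levels:
'[' at pos 0: depth = 1
'[' at pos 4: depth = 2
'[' at pos 8: depth = 3
Maximum depth reached: 3

3


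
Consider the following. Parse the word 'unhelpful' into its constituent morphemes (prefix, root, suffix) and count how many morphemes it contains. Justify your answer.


Step 1: Identify prefix: 'un' (meaning: not/reverse)
Step 2: Identify root: 'help'
Step 3: Identify suffix(es): 'ful'
Decomposition: un- (prefix: not/reverse) + help (root) + -ful (suffix: full of)
Total morphemes: 3

3 morphemes (un- (prefix: not/reverse) + help (root) + -ful (suffix: full of))


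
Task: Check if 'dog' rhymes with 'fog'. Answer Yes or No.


Rime (stressed vowel + following sounds) of 'dog': -og = /ɒg/
Rime of 'fog': -og = /ɒg/
/ɒg/ and /ɒg/ are the same ending sound, so the words rhyme.

Yes


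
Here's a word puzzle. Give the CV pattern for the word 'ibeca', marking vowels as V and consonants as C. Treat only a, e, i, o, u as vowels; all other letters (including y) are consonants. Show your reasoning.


Letter mapping: i = V, b = C, e = V, c = C, a = V.

VCVCV


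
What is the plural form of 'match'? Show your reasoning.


Apply rule: Add -es (sibilant/fricative ending). 'match' becomes 'matches'.

matches


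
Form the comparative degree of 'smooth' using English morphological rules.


Apply comparative formation (add -er): 'smooth' -> 'smoother'.

smoother


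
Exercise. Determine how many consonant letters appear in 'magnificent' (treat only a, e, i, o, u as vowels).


Consonants in 'magnificent': m, g, n, f, c, n, t = 7 consonants.

7


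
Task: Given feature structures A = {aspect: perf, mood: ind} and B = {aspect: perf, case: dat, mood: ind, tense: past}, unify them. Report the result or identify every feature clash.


Compare features:
aspect: A=perf vs B=perf -> unified: perf
case: A=_ vs B=dat -> unified: dat
mood: A=ind vs B=ind -> unified: ind
tense: A=_ vs B=past -> unified: past
No clashes found.

Unified: {aspect: perf, case: dat, mood: ind, tense: past}


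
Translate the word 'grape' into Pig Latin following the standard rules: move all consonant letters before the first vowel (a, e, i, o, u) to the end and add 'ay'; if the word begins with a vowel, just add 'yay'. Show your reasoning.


'grape': move consonant cluster 'gr' to end and add 'ay': 'apegray'.

apegray


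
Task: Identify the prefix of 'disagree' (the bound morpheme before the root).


The word 'disagree' = 'dis' (prefix) + 'agree' (root). The prefix is 'dis'.

dis


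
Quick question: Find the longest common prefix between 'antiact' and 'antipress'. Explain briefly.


Compare from the start: 4 characters match: 'anti'. Mismatch at position 5: 'a' vs 'p'.

anti


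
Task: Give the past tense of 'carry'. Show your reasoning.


Apply rule: Change -y to -ied. 'carry' becomes 'carried'.

carried


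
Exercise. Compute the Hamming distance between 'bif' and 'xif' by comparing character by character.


Alignment:
Position 1: 'b' vs 'x' = DIFFER
Position 2: 'i' vs 'i' = match
Position 3: 'f' vs 'f' = match
Total differences: 1

1


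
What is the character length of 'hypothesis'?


Spell out 'hypothesis' and number each letter: h(1), y(2), p(3), o(4), t(5), h(6), e(7), s(8), i(9), s(10). Total: 10 letters.

10


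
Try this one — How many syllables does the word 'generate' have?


Break 'generate' into syllables: gen-er-ate -> gen | er | ate = 3 syllables

3 syllables


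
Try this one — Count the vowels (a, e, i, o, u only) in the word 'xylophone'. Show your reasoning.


Vowels in 'xylophone': o, o, e = 3 vowels.

3


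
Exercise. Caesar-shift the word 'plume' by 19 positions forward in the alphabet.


Shift each letter by 19: p -> i, l -> e, u -> n, m -> f, e -> x. Result: 'ienfx'.

ienfx


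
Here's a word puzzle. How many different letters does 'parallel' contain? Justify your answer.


Unique letters in 'parallel': {a, e, l, p, r} = 5 distinct letters.

5


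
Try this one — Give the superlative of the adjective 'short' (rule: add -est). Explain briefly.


Apply superlative formation (add -est): 'short' -> 'shortest'.

shortest


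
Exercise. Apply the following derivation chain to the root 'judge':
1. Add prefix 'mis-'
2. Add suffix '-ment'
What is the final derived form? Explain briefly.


Step 1: Add prefix 'mis-' to 'judge' = 'misjudge'
Step 2: Add suffix '-ment' to 'misjudge' = 'misjudgment'

misjudgment


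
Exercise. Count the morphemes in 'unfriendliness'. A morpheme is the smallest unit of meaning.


Decomposition: un- (prefix) + friend (root) + -ly (suffix) + -ness (suffix) = 4 morpheme(s)

4 morphemes


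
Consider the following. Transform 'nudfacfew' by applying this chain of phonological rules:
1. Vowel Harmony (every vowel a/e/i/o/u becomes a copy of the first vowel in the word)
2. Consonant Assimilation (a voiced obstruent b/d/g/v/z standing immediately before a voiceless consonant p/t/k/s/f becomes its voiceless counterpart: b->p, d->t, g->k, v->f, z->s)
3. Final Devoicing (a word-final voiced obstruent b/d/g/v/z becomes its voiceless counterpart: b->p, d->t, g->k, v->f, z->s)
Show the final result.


Starting form: 'nudfacfew'
Rule 1: Vowel Harmony: all vowels become 'u' (matching first vowel). 'nudfacfew' -> 'nudfucfuw'
Rule 2: Consonant Assimilation: voiced obstruent before voiceless consonant becomes voiceless ('df' -> 'tf'). 'nudfucfuw' -> 'nutfucfuw'
Rule 3: Final Devoicing: final consonant 'w' is not one of the voiced obstruents b/d/g/v/z. No change.
Final form: 'nutfucfuw'

nutfucfuw


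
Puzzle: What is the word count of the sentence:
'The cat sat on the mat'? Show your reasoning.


Split into words: The | cat | sat | on | the | mat = 6 words.

6


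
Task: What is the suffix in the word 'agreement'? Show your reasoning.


The word 'agreement' = 'agree' (root) + '-ment' (suffix). The suffix is '-ment'.

ment
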